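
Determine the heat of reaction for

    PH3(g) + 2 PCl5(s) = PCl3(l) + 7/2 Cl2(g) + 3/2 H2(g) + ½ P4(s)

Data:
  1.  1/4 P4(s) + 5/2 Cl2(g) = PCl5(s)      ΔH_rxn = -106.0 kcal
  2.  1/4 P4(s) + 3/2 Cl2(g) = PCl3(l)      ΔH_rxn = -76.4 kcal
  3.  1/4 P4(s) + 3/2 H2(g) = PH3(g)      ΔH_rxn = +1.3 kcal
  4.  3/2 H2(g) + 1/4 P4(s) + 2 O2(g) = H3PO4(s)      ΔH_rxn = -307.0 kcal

ΔH_rxn = 134.3 kcal

eq. 1 reversed and × 2: (-2)·(-106.0) = +212.0 kcal
eq. 2 as written: -76.4 kcal
eq. 3 reversed: -1.3 kcal
eq. 4: not needed.
ΔH_rxn = (-2)·(-106.0) + (1)·(-76.4) + (-1)·(+1.3) = 134.3 kcal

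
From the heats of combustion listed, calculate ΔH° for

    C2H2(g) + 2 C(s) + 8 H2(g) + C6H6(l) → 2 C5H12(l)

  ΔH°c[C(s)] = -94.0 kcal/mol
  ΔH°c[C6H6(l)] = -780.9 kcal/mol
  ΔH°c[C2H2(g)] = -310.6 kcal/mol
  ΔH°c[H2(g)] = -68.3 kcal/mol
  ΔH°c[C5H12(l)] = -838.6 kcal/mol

With combustion enthalpies, reactants minus products:
= [1·(-310.6) + 2·(-94.0) + 8·(-68.3) + 1·(-780.9)] − [2·(-838.6)]
= -148.7 kcal/mol

ΔH° = -148.7 kcal/mol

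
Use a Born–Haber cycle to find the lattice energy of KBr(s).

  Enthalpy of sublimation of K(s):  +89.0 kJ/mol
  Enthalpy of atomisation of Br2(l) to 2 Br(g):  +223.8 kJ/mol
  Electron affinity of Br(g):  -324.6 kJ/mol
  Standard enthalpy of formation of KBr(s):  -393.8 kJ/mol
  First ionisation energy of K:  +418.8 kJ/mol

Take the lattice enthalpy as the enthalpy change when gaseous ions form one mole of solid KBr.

U = -688.9 kJ/mol

ΔHf° = 1·ΔHsub + 1·(ΣIE) + 1/2·D(Br2) + 1·EA + U
-393.8 = 1·(+89.0) + 1·(+418.8) + 1/2·(+223.8) + 1·(-324.6) + U
U = -393.8 − (+295.1) = -688.9 kJ/mol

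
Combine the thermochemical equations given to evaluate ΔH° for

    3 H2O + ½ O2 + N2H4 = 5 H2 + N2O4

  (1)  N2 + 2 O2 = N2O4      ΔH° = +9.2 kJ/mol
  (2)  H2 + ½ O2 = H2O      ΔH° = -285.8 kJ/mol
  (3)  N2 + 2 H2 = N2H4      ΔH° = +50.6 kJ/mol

ΔH° = 816.0 kJ/mol

(1) as written: +9.2 kJ/mol
(2) reversed and × 3: (-3)·(-285.8) = +857.4 kJ/mol
(3) reversed: -50.6 kJ/mol
Combining the equations, ΔH° = (1)·(+9.2) + (-3)·(-285.8) + (-1)·(+50.6) = 816.0 kJ/mol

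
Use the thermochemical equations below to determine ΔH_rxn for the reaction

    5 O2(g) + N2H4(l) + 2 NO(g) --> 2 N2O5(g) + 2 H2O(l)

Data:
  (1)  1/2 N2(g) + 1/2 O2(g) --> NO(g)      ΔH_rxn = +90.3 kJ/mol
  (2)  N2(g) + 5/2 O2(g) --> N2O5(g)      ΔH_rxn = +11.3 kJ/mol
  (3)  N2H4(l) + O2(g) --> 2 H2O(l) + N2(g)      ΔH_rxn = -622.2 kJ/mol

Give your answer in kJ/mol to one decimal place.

ΔH_rxn = -780.2 kJ/mol

(1) reversed and × 2: (-2)·(+90.3) = -180.6 kJ/mol
(2) × 2: (2)·(+11.3) = +22.6 kJ/mol
(3) as written: -622.2 kJ/mol
By Hess's law, ΔH_rxn = (-180.6) + (+22.6) + (-622.2) = -780.2 kJ/mol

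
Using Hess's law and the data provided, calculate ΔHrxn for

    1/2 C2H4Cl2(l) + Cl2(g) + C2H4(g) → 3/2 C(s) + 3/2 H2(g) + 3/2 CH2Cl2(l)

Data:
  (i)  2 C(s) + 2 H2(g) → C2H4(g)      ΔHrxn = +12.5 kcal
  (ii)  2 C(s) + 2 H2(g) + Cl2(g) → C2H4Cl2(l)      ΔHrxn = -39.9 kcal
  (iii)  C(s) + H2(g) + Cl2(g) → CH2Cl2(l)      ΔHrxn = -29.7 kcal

ΔHrxn = -37.1 kcal

(i) reversed: -12.5 kcal
(ii) reversed and × 1/2: (-1/2)·(-39.9) = +19.95 kcal
(iii) × 3/2: (3/2)·(-29.7) = -44.55 kcal
ΔHrxn = (-1)·(+12.5) + (-1/2)·(-39.9) + (3/2)·(-29.7) = -37.1 kcal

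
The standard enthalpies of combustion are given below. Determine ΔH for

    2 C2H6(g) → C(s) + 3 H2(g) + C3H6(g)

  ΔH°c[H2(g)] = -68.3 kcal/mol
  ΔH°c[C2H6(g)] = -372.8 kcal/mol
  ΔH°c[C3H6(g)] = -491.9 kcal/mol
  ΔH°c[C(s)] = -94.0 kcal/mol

With combustion enthalpies, reactants minus products:
= [2·(-372.8)] − [1·(-94.0) + 3·(-68.3) + 1·(-491.9)]
= 45.2 kcal/mol

ΔH = 45.2 kcal/mol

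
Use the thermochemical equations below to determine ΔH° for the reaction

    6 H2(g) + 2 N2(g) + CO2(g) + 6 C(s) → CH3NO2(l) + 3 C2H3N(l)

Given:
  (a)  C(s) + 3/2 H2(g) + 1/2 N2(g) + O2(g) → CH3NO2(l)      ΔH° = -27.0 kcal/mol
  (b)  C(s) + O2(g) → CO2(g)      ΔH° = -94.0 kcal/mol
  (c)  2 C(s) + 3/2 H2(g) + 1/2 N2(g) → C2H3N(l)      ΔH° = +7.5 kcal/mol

ΔH° = 89.5 kcal/mol

(a) as written (CH3NO2(l) already on the product side): -27.0 kcal/mol
(b) reversed (CO2(g) must end up as a reactant): +94.0 kcal/mol
(c) × 3 (×3 to match 3 C2H3N(l) in the target): (3)·(+7.5) = +22.5 kcal/mol
Combining the equations, ΔH° = (1)·(-27.0) + (-1)·(-94.0) + (3)·(+7.5) = 89.5 kcal/mol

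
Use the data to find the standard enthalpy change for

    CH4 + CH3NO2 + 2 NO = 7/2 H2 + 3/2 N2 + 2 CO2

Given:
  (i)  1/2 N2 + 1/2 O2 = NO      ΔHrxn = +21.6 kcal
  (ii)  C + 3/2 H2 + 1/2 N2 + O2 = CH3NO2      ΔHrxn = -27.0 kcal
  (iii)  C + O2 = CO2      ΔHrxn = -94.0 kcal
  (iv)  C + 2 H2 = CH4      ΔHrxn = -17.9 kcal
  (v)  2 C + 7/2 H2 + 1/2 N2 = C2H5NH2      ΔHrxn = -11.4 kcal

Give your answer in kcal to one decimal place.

(i) reversed and × 2: (-2)·(+21.6) = -43.2 kcal
(ii) reversed: +27.0 kcal
(iii) × 2: (2)·(-94.0) = -188.0 kcal
(iv) reversed: +17.9 kcal
(v): not needed.
ΔHrxn = (-43.2) + (+27.0) + (-188.0) + (+17.9) = -186.3 kcal

ΔHrxn = -186.3 kcal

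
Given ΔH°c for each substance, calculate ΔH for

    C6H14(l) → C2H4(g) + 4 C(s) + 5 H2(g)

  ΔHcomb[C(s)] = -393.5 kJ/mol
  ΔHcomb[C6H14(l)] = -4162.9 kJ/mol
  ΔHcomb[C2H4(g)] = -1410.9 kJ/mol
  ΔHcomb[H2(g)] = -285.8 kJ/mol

Using ΔH = Σ nΔHc°(reactants) − Σ nΔHc°(products):
= [1·(-4162.9)] − [1·(-1410.9) + 4·(-393.5) + 5·(-285.8)]
= 251.0 kJ/mol

ΔH = 251.0 kJ/mol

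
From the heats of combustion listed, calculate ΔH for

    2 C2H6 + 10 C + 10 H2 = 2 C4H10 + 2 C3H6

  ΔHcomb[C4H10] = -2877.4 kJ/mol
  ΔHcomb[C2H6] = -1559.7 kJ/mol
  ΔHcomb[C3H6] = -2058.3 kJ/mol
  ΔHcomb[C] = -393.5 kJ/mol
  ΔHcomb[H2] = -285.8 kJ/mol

ΔH = -41.0 kJ/mol

Using ΔH = Σ nΔHc°(reactants) − Σ nΔHc°(products):
= [2·(-1559.7) + 10·(-393.5) + 10·(-285.8)] − [2·(-2877.4) + 2·(-2058.3)]
= -41.0 kJ/mol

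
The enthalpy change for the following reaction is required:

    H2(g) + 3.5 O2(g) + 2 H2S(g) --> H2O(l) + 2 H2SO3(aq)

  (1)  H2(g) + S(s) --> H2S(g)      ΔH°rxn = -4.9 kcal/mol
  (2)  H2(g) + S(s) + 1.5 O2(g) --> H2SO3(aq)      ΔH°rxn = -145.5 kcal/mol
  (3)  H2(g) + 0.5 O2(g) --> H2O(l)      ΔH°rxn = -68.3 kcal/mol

(1) reversed and × 2: (-2)·(-4.9) = +9.8 kcal/mol
(2) × 2: (2)·(-145.5) = -291.0 kcal/mol
(3) as written: -68.3 kcal/mol
Combining the equations, ΔH°rxn = (+9.8) + (-291.0) + (-68.3) = -349.5 kcal/mol

ΔH°rxn = -349.5 kcal/mol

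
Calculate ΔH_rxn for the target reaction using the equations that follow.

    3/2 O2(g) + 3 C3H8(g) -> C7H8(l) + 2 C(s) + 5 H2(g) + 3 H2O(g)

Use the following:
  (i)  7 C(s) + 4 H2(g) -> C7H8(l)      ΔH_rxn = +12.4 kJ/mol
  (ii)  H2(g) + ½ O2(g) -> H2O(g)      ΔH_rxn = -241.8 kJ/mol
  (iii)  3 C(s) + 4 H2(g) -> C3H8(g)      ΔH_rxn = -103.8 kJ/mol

ΔH_rxn = -401.6 kJ/mol

(i) as written: +12.4 kJ/mol
(ii) × 3: (3)·(-241.8) = -725.4 kJ/mol
(iii) reversed and × 3: (-3)·(-103.8) = +311.4 kJ/mol
Since enthalpy is a state function, ΔH_rxn = (+12.4) + (-725.4) + (+311.4) = -401.6 kJ/mol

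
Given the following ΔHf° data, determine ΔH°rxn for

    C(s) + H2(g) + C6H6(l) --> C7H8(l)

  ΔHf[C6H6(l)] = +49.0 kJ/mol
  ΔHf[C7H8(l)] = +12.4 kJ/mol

ΔH°rxn = -36.6 kJ/mol

Products: 1·(+12.4) = +12.4
Reactants: 1·(+0.0) + 1·(+0.0) + 1·(+49.0) = +49.0
ΔH°rxn = (+12.4) − (+49.0) = -36.6 kJ/mol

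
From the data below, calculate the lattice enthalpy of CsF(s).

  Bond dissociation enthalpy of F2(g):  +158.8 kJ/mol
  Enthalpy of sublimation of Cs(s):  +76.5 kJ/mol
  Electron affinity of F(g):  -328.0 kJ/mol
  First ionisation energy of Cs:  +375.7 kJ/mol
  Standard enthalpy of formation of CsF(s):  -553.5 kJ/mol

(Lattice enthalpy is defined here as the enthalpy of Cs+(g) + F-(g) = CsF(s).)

ΔHf° = 1·ΔHsub + 1·(ΣIE) + 1/2·D(F2) + 1·EA + U
-553.5 = 1·(+76.5) + 1·(+375.7) + 1/2·(+158.8) + 1·(-328.0) + U
U = -553.5 − (+203.6) = -757.1 kJ/mol

U = -757.1 kJ/mol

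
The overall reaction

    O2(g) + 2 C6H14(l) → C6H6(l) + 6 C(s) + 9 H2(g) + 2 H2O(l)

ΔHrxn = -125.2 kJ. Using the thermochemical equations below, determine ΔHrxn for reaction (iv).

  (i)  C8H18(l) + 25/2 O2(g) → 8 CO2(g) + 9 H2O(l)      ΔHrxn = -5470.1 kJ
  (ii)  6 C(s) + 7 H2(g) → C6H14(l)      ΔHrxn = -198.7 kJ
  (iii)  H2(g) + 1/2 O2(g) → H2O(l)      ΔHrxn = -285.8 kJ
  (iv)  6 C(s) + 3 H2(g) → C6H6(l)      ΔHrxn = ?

(i): not needed.
(ii) reversed and × 2: (-2)·(-198.7) = +397.4 kJ
(iii) × 2: (2)·(-285.8) = -571.6 kJ
(iv) as written: contributes x
-125.2 = (+397.4) + (-571.6) + x
x = (-125.2 − (-174.2)) / (1) = 49.0 kJ

ΔHrxn = 49.0 kJ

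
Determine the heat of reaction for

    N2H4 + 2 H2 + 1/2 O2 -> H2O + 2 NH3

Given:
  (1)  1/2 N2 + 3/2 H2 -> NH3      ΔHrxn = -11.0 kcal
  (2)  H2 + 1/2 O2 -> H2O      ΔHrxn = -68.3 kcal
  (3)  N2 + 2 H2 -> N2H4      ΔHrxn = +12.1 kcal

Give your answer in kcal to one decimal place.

ΔHrxn = -102.4 kcal

(1) × 2 (scale by 2 for the 2 NH3): (2)·(-11.0) = -22.0 kcal
(2) as written (H2O already on the product side): -68.3 kcal
(3) reversed (reverse to put N2H4 on the reactant side): -12.1 kcal
Combining the equations, ΔHrxn = (2)·(-11.0) + (1)·(-68.3) + (-1)·(+12.1) = -102.4 kcal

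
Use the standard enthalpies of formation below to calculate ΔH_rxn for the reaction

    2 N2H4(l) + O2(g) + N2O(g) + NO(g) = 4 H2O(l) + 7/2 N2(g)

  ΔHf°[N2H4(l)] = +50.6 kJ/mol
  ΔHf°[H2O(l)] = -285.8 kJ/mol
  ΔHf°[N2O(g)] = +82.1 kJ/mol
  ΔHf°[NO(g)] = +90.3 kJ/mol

ΔH_rxn = -1416.8 kJ/mol

Products: 4·(-285.8) + 7/2·(+0.0) = -1143.2
Reactants: 2·(+50.6) + 1·(+0.0) + 1·(+82.1) + 1·(+90.3) = +273.6
ΔH_rxn = (-1143.2) − (+273.6) = -1416.8 kJ/mol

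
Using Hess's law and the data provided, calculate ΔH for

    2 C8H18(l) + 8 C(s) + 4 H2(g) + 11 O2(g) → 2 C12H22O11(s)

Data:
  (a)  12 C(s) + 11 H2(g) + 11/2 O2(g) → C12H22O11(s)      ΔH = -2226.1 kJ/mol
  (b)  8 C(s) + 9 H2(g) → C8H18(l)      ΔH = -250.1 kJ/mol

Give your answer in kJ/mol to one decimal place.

ΔH = -3952.0 kJ/mol

(a) × 2: (2)·(-2226.1) = -4452.2 kJ/mol
(b) reversed and × 2: (-2)·(-250.1) = +500.2 kJ/mol
By Hess's law, ΔH = (2)·(-2226.1) + (-2)·(-250.1) = -3952.0 kJ/mol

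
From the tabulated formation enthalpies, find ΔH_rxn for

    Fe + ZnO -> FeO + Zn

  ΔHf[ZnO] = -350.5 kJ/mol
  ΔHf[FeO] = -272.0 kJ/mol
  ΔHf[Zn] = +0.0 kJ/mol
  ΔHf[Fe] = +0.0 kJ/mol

ΔH°rxn = Σ nΔHf°(products) − Σ nΔHf°(reactants).
Products: 1·(-272.0) + 1·(+0.0) = -272.0
Reactants: 1·(+0.0) + 1·(-350.5) = -350.5
ΔH_rxn = (-272.0) − (-350.5) = 78.5 kJ/mol

ΔH_rxn = 78.5 kJ/mol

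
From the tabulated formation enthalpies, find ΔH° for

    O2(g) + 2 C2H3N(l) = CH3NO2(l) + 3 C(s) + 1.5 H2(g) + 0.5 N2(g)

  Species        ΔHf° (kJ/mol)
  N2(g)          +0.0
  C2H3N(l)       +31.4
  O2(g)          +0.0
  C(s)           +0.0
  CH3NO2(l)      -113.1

Products: 1·(-113.1) + 3·(+0.0) + 3/2·(+0.0) + 1/2·(+0.0) = -113.1
Reactants: 1·(+0.0) + 2·(+31.4) = +62.8
ΔH° = (-113.1) − (+62.8) = -175.9 kJ/mol

ΔH° = -175.9 kJ/mol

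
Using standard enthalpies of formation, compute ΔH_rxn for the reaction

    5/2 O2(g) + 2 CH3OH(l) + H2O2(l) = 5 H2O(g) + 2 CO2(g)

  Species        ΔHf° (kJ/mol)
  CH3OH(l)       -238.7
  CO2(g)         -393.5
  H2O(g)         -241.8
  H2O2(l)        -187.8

ΔH_rxn = -1330.8 kJ/mol

Products: 5·(-241.8) + 2·(-393.5) = -1996.0
Reactants: 5/2·(+0.0) + 2·(-238.7) + 1·(-187.8) = -665.2
ΔH_rxn = (-1996.0) − (-665.2) = -1330.8 kJ/mol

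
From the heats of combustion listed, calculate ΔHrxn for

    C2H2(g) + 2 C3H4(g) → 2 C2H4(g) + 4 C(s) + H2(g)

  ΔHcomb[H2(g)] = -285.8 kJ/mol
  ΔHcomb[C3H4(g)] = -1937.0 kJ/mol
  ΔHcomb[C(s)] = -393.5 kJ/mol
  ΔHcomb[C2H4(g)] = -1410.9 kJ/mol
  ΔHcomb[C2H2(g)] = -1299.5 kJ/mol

With combustion enthalpies, reactants minus products:
= [1·(-1299.5) + 2·(-1937.0)] − [2·(-1410.9) + 4·(-393.5) + 1·(-285.8)]
= -491.9 kJ/mol

ΔHrxn = -491.9 kJ/mol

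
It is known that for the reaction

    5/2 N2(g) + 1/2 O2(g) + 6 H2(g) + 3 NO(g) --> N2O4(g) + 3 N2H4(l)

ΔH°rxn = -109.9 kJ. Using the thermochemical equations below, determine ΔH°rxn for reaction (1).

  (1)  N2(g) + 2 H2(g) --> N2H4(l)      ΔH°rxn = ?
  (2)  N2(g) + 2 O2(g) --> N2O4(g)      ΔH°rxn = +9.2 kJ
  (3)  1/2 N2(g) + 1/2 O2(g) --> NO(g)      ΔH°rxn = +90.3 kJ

ΔH°rxn = 50.6 kJ

(1) × 3: contributes 3·x
(2) as written: +9.2 kJ
(3) reversed and × 3: (-3)·(+90.3) = -270.9 kJ
-109.9 = (+9.2) + (-270.9) + 3·x
x = (-109.9 − (-261.7)) / (3) = 50.6 kJ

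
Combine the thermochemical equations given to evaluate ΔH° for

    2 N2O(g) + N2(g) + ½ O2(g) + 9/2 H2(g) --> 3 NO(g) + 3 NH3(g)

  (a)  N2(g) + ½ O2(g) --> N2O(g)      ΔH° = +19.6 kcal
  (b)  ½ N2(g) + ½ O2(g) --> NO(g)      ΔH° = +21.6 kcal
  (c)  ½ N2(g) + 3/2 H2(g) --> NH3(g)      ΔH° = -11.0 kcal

(a) reversed and × 2: (-2)·(+19.6) = -39.2 kcal
(b) × 3: (3)·(+21.6) = +64.8 kcal
(c) × 3: (3)·(-11.0) = -33.0 kcal
Summing the manipulated equations, ΔH° = (-2)·(+19.6) + (3)·(+21.6) + (3)·(-11.0) = -7.4 kcal

ΔH° = -7.4 kcal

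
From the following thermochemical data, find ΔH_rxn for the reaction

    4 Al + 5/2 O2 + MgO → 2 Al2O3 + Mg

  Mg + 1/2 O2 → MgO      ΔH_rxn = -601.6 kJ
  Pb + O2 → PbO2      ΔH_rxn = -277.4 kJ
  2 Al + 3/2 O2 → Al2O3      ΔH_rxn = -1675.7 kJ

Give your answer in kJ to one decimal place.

equation 1 reversed (MgO must end up as a reactant): +601.6 kJ
equation 2: not needed (Pb appears nowhere else).
equation 3 × 2 (×2 to match 2 Al2O3 in the target): (2)·(-1675.7) = -3351.4 kJ
ΔH_rxn = (-1)·(-601.6) + (2)·(-1675.7) = -2749.8 kJ

ΔH_rxn = -2749.8 kJ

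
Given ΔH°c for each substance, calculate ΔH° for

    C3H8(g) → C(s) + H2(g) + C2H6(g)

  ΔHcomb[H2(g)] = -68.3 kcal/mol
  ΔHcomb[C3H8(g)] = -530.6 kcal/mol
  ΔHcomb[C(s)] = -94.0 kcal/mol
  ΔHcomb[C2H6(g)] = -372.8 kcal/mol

With combustion enthalpies, reactants minus products:
= [1·(-530.6)] − [1·(-94.0) + 1·(-68.3) + 1·(-372.8)]
= 4.5 kcal/mol

ΔH° = 4.5 kcal/mol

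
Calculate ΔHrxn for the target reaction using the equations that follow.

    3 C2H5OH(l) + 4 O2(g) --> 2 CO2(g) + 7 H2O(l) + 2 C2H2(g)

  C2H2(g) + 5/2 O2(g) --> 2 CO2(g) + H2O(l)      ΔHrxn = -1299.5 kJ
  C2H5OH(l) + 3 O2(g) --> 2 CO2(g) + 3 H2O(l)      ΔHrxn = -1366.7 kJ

equation 1 reversed and × 2: (-2)·(-1299.5) = +2599.0 kJ
equation 2 × 3: (3)·(-1366.7) = -4100.1 kJ
ΔHrxn = (+2599.0) + (-4100.1) = -1501.1 kJ

ΔHrxn = -1501.1 kJ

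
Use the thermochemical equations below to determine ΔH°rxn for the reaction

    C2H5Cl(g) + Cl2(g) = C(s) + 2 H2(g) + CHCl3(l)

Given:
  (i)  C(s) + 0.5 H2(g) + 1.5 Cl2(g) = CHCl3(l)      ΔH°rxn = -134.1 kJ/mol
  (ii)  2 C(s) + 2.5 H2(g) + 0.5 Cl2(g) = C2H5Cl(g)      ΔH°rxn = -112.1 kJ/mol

ΔH°rxn = -22.0 kJ/mol

(i) as written: -134.1 kJ/mol
(ii) reversed: +112.1 kJ/mol
By Hess's law, ΔH°rxn = (-134.1) + (+112.1) = -22.0 kJ/mol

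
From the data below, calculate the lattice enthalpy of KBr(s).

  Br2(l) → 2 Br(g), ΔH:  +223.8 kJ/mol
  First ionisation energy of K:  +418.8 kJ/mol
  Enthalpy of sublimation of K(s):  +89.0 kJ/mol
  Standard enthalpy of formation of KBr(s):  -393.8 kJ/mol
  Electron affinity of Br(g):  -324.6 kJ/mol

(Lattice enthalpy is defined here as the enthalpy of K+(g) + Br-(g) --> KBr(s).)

ΔHf° = 1·ΔHsub + 1·(ΣIE) + 1/2·D(Br2) + 1·EA + U
-393.8 = 1·(+89.0) + 1·(+418.8) + 1/2·(+223.8) + 1·(-324.6) + U
U = -393.8 − (+295.1) = -688.9 kJ/mol

U = -688.9 kJ/mol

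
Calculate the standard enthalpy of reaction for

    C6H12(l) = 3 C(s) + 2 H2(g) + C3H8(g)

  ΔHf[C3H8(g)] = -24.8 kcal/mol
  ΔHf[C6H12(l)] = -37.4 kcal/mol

ΔH°rxn = Σ nΔHf°(products) − Σ nΔHf°(reactants).
Products: 3·(+0.0) + 2·(+0.0) + 1·(-24.8) = -24.8
Reactants: 1·(-37.4) = -37.4
ΔH_rxn = (-24.8) − (-37.4) = 12.6 kcal/mol

ΔH_rxn = 12.6 kcal/mol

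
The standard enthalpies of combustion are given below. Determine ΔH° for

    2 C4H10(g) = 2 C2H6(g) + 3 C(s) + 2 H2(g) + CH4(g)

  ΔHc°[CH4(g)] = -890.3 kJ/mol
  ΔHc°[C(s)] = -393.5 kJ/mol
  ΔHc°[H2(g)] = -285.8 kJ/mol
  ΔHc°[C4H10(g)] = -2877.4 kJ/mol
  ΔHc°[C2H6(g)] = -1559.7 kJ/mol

With combustion enthalpies, reactants minus products:
= [2·(-2877.4)] − [2·(-1559.7) + 3·(-393.5) + 2·(-285.8) + 1·(-890.3)]
= 7.0 kJ/mol

ΔH° = 7.0 kJ/mol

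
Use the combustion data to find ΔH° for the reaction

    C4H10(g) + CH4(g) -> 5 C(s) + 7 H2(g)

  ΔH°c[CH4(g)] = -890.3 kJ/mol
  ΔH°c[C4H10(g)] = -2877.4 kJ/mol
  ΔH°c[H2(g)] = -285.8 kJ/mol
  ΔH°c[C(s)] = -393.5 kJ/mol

ΔH° = 200.4 kJ/mol

With combustion enthalpies, reactants minus products:
= [1·(-2877.4) + 1·(-890.3)] − [5·(-393.5) + 7·(-285.8)]
= 200.4 kJ/mol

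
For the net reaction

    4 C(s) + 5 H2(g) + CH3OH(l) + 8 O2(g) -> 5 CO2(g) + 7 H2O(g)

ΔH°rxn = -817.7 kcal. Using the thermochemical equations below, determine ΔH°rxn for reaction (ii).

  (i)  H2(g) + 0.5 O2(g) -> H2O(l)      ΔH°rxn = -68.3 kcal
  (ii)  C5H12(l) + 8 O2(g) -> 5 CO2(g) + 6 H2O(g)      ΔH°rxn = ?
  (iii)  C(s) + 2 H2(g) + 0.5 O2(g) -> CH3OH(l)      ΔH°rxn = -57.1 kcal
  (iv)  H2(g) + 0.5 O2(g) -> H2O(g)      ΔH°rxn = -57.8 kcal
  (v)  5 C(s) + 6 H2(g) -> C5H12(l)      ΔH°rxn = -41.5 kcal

ΔH°rxn = -775.5 kcal

(i): not needed.
(ii) as written: contributes x
(iii) reversed: +57.1 kcal
(iv) as written: -57.8 kcal
(v) as written: -41.5 kcal
-817.7 = (+57.1) + (-57.8) + (-41.5) + x
x = (-817.7 − (-42.2)) / (1) = -775.5 kcal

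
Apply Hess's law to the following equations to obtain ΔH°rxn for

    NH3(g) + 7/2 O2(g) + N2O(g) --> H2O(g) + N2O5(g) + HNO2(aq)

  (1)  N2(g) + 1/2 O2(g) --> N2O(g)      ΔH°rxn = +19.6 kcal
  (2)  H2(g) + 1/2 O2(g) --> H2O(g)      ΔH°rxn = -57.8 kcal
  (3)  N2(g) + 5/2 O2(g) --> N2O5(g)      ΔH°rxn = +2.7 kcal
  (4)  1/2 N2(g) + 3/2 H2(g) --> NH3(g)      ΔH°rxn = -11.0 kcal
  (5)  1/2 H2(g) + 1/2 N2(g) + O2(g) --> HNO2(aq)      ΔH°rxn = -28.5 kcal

ΔH°rxn = -92.2 kcal

(1) reversed (N2O(g) must end up as a reactant): -19.6 kcal
(2) as written (H2O(g) already on the product side): -57.8 kcal
(3) as written (N2O5(g) already on the product side): +2.7 kcal
(4) reversed (NH3(g) must end up as a reactant): +11.0 kcal
(5) as written (HNO2(aq) already on the product side): -28.5 kcal
ΔH°rxn = (-1)·(+19.6) + (1)·(-57.8) + (1)·(+2.7) + (-1)·(-11.0) + (1)·(-28.5) = -92.2 kcal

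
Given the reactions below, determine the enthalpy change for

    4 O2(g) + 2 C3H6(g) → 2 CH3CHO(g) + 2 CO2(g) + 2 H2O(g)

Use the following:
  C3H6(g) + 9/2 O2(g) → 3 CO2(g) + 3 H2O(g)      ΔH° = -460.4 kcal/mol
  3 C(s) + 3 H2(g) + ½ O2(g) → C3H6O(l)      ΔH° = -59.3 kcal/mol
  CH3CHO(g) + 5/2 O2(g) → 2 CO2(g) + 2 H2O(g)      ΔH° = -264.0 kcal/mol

equation 1 × 2: (2)·(-460.4) = -920.8 kcal/mol
equation 2: not needed.
equation 3 reversed and × 2: (-2)·(-264.0) = +528.0 kcal/mol
Summing the manipulated equations, ΔH° = (2)·(-460.4) + (-2)·(-264.0) = -392.8 kcal/mol

ΔH° = -392.8 kcal/mol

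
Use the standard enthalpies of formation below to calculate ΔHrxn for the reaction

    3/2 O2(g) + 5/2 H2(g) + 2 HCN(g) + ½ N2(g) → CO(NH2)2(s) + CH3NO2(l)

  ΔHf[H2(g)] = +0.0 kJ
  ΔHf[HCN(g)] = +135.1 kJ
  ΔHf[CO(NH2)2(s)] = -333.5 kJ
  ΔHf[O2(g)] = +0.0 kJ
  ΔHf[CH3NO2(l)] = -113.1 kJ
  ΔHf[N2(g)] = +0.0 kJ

Products: 1·(-333.5) + 1·(-113.1) = -446.6
Reactants: 3/2·(+0.0) + 5/2·(+0.0) + 2·(+135.1) + 1/2·(+0.0) = +270.2
ΔHrxn = (-446.6) − (+270.2) = -716.8 kJ

ΔHrxn = -716.8 kJ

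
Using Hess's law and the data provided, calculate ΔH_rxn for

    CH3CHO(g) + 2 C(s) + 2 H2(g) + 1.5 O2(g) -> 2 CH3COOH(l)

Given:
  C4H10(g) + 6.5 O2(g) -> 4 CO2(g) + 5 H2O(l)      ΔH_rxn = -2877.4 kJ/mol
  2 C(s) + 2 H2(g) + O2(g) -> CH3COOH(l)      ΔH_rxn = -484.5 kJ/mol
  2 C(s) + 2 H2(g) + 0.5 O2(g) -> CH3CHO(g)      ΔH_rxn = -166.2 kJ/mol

ΔH_rxn = -802.8 kJ/mol

equation 1: not needed.
equation 2 × 2: (2)·(-484.5) = -969.0 kJ/mol
equation 3 reversed: +166.2 kJ/mol
Since enthalpy is a state function, ΔH_rxn = (-969.0) + (+166.2) = -802.8 kJ/mol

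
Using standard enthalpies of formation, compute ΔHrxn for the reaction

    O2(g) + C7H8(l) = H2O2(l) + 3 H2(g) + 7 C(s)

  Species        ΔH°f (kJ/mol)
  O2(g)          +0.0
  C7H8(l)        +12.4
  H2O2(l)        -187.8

ΔHrxn = -200.2 kJ/mol

ΔH°rxn = Σ nΔHf°(products) − Σ nΔHf°(reactants).
Products: 1·(-187.8) + 3·(+0.0) + 7·(+0.0) = -187.8
Reactants: 1·(+0.0) + 1·(+12.4) = +12.4
ΔHrxn = (-187.8) − (+12.4) = -200.2 kJ/mol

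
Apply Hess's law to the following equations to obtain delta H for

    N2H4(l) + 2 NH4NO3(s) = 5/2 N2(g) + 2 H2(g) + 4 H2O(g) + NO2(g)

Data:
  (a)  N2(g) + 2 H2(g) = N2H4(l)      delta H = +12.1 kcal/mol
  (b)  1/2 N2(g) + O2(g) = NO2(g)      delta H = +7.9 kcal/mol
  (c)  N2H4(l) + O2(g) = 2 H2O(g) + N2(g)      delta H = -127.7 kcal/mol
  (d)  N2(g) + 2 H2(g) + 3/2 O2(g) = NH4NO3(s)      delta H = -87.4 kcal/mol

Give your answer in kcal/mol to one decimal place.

delta H = -60.6 kcal/mol

(a) as written: +12.1 kcal/mol
(b) as written (NO2(g) already on the product side): +7.9 kcal/mol
(c) × 2 (scale by 2 for the 4 H2O(g)): (2)·(-127.7) = -255.4 kcal/mol
(d) reversed and × 2 (reverse to put NH4NO3(s) on the reactant side; scale by 2 for the 2 NH4NO3(s)): (-2)·(-87.4) = +174.8 kcal/mol
Summing the manipulated equations, delta H = (1)·(+12.1) + (1)·(+7.9) + (2)·(-127.7) + (-2)·(-87.4) = -60.6 kcal/mol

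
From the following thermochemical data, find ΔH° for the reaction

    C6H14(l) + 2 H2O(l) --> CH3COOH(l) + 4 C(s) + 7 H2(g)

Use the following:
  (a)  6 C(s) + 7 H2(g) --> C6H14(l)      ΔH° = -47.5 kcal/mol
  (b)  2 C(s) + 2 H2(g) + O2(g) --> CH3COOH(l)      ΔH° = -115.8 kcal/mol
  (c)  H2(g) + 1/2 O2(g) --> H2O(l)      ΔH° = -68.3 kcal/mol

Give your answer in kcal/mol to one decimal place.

ΔH° = 68.3 kcal/mol

(a) reversed: +47.5 kcal/mol
(b) as written: -115.8 kcal/mol
(c) reversed and × 2: (-2)·(-68.3) = +136.6 kcal/mol
Combining the equations, ΔH° = (-1)·(-47.5) + (1)·(-115.8) + (-2)·(-68.3) = 68.3 kcal/mol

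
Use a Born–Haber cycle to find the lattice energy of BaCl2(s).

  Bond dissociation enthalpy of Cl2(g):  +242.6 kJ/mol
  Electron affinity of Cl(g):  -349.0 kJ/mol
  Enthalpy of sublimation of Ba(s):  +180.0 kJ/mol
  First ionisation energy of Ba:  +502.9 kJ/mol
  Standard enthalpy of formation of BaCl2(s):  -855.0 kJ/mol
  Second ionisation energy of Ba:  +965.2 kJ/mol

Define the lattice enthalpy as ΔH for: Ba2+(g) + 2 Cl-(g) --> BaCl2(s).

ΔHf° = 1·ΔHsub + 1·(ΣIE) + 1·D(Cl2) + 2·EA + U
-855.0 = 1·(+180.0) + 1·(+1468.1) + 1·(+242.6) + 2·(-349.0) + U
U = -855.0 − (+1192.7) = -2047.7 kJ/mol

U = -2047.7 kJ/mol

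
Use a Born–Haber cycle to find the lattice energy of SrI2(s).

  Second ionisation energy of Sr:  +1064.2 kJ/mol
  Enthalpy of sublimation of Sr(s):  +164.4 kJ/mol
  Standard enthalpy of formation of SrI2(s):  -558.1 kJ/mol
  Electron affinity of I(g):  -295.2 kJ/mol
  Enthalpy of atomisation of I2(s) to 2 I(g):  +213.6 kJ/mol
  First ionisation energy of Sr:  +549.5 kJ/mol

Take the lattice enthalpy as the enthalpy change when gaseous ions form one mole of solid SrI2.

ΔHf° = 1·ΔHsub + 1·(ΣIE) + 1·D(I2) + 2·EA + U
-558.1 = 1·(+164.4) + 1·(+1613.7) + 1·(+213.6) + 2·(-295.2) + U
U = -558.1 − (+1401.3) = -1959.4 kJ/mol

U = -1959.4 kJ/mol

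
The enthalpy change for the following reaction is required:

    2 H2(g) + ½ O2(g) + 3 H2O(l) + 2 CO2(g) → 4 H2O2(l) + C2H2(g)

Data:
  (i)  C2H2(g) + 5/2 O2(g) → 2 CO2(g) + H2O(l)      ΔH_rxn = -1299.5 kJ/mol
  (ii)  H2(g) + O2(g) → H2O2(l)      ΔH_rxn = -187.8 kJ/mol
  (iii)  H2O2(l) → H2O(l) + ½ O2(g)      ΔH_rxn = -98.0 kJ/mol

ΔH_rxn = 1119.9 kJ/mol

(i) reversed: +1299.5 kJ/mol
(ii) × 2: (2)·(-187.8) = -375.6 kJ/mol
(iii) reversed and × 2: (-2)·(-98.0) = +196.0 kJ/mol
ΔH_rxn = (+1299.5) + (-375.6) + (+196.0) = 1119.9 kJ/mol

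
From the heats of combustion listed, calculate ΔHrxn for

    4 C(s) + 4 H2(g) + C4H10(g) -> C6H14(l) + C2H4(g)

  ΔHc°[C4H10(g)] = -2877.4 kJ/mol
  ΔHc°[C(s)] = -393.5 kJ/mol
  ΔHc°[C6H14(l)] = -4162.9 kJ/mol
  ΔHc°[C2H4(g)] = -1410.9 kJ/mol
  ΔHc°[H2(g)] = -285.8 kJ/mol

Using ΔH = Σ nΔHc°(reactants) − Σ nΔHc°(products):
= [4·(-393.5) + 4·(-285.8) + 1·(-2877.4)] − [1·(-4162.9) + 1·(-1410.9)]
= -20.8 kJ/mol

ΔHrxn = -20.8 kJ/mol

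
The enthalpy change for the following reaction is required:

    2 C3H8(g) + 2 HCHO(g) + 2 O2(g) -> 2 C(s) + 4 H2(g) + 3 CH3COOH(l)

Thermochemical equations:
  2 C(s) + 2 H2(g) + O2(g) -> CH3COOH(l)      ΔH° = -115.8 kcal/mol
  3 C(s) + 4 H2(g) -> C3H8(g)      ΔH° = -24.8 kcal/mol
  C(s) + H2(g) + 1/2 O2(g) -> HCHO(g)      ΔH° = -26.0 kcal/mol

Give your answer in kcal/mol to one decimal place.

ΔH° = -245.8 kcal/mol

equation 1 × 3 (×3 to match 3 CH3COOH(l) in the target): (3)·(-115.8) = -347.4 kcal/mol
equation 2 reversed and × 2 (reverse to put C3H8(g) on the reactant side; ×2 to match 2 C3H8(g) in the target): (-2)·(-24.8) = +49.6 kcal/mol
equation 3 reversed and × 2 (HCHO(g) must end up as a reactant; scale by 2 for the 2 HCHO(g)): (-2)·(-26.0) = +52.0 kcal/mol
ΔH° = (3)·(-115.8) + (-2)·(-24.8) + (-2)·(-26.0) = -245.8 kcal/mol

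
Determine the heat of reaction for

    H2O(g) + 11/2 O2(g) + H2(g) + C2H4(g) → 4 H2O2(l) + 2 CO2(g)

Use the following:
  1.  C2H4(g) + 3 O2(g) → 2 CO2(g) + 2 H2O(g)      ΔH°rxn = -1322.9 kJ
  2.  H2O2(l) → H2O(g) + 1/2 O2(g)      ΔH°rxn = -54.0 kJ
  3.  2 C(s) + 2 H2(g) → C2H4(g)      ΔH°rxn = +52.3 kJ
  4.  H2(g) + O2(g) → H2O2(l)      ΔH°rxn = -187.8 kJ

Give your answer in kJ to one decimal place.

ΔH°rxn = -1348.7 kJ

eq. 1 as written (CO2(g) already on the product side): -1322.9 kJ
eq. 2 reversed and × 3: (-3)·(-54.0) = +162.0 kJ
eq. 3: not needed (C(s) appears nowhere else).
eq. 4 as written: -187.8 kJ
ΔH°rxn = (1)·(-1322.9) + (-3)·(-54.0) + (1)·(-187.8) = -1348.7 kJ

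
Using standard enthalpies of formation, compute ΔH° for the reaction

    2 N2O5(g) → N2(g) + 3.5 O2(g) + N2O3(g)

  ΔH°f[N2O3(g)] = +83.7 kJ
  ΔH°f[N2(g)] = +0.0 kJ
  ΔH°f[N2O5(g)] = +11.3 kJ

ΔH° = 61.1 kJ

Products: 1·(+0.0) + 7/2·(+0.0) + 1·(+83.7) = +83.7
Reactants: 2·(+11.3) = +22.6
ΔH° = (+83.7) − (+22.6) = 61.1 kJ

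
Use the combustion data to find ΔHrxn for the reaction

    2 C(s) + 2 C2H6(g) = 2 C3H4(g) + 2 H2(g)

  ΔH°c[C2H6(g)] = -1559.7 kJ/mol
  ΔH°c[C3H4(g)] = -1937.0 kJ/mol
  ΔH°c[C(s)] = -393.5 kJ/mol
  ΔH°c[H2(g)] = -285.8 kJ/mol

ΔHrxn = 539.2 kJ/mol

Using ΔH = Σ nΔHc°(reactants) − Σ nΔHc°(products):
= [2·(-393.5) + 2·(-1559.7)] − [2·(-1937.0) + 2·(-285.8)]
= 539.2 kJ/mol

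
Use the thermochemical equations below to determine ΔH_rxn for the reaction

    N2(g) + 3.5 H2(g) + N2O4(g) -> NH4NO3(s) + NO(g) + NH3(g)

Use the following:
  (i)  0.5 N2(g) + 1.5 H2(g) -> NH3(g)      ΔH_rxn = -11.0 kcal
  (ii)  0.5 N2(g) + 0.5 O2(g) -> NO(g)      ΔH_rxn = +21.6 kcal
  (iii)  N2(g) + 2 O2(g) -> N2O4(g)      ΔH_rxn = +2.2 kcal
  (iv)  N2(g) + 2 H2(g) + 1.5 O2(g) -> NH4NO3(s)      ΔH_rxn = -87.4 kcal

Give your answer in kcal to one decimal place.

ΔH_rxn = -79.0 kcal

(i) as written (NH3(g) already on the product side): -11.0 kcal
(ii) as written (NO(g) already on the product side): +21.6 kcal
(iii) reversed (N2O4(g) must end up as a reactant): -2.2 kcal
(iv) as written (NH4NO3(s) already on the product side): -87.4 kcal
ΔH_rxn = (1)·(-11.0) + (1)·(+21.6) + (-1)·(+2.2) + (1)·(-87.4) = -79.0 kcal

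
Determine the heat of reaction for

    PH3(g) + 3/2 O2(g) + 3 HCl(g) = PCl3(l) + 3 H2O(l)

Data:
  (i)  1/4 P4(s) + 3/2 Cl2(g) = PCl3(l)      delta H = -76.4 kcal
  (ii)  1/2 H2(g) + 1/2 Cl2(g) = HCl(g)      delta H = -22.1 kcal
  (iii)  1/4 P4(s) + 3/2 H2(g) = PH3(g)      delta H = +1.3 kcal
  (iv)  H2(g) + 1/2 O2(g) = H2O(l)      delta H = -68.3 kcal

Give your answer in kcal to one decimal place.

delta H = -216.3 kcal

(i) as written (PCl3(l) already on the product side): -76.4 kcal
(ii) reversed and × 3 (HCl(g) must end up as a reactant; scale by 3 for the 3 HCl(g)): (-3)·(-22.1) = +66.3 kcal
(iii) reversed (reverse to put PH3(g) on the reactant side): -1.3 kcal
(iv) × 3 (×3 to match 3 H2O(l) in the target): (3)·(-68.3) = -204.9 kcal
Combining the equations, delta H = (-76.4) + (+66.3) + (-1.3) + (-204.9) = -216.3 kcal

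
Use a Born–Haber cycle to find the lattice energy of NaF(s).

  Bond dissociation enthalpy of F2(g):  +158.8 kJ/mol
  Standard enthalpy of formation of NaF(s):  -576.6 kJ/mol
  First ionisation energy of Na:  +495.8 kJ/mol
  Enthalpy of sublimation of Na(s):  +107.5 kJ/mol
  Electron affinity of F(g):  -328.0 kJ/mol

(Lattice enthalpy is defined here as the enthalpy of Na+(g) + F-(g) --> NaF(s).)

U = -931.3 kJ/mol

ΔHf° = 1·ΔHsub + 1·(ΣIE) + 1/2·D(F2) + 1·EA + U
-576.6 = 1·(+107.5) + 1·(+495.8) + 1/2·(+158.8) + 1·(-328.0) + U
U = -576.6 − (+354.7) = -931.3 kJ/mol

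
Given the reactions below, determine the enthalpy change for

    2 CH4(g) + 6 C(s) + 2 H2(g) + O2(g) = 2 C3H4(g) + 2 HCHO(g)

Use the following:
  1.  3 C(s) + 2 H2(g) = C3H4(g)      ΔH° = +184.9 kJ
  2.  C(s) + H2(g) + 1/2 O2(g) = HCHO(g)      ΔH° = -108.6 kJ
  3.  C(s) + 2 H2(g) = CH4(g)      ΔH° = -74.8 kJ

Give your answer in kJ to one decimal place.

ΔH° = 302.2 kJ

eq. 1 × 2 (×2 to match 2 C3H4(g) in the target): (2)·(+184.9) = +369.8 kJ
eq. 2 × 2 (×2 to match 2 HCHO(g) in the target): (2)·(-108.6) = -217.2 kJ
eq. 3 reversed and × 2 (CH4(g) must end up as a reactant; ×2 to match 2 CH4(g) in the target): (-2)·(-74.8) = +149.6 kJ
ΔH° = (+369.8) + (-217.2) + (+149.6) = 302.2 kJ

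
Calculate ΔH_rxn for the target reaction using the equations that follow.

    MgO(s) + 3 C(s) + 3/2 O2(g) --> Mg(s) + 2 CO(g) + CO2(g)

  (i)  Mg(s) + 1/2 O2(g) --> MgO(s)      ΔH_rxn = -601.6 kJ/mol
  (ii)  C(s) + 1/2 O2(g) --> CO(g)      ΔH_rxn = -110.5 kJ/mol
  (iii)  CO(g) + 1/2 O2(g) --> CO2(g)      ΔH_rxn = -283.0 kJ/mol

ΔH_rxn = -12.9 kJ/mol

(i) reversed (reverse to put MgO(s) on the reactant side): +601.6 kJ/mol
(ii) × 3 (scale by 3 for the 3 C(s)): (3)·(-110.5) = -331.5 kJ/mol
(iii) as written (CO2(g) already on the product side): -283.0 kJ/mol
ΔH_rxn = (-1)·(-601.6) + (3)·(-110.5) + (1)·(-283.0) = -12.9 kJ/mol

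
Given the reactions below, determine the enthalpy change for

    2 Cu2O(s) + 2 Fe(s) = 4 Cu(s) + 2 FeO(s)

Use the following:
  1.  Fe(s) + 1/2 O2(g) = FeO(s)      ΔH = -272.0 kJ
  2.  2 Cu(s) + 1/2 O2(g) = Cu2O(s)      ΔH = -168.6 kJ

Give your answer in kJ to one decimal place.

ΔH = -206.8 kJ

eq. 1 × 2: (2)·(-272.0) = -544.0 kJ
eq. 2 reversed and × 2: (-2)·(-168.6) = +337.2 kJ
Summing the manipulated equations, ΔH = (-544.0) + (+337.2) = -206.8 kJ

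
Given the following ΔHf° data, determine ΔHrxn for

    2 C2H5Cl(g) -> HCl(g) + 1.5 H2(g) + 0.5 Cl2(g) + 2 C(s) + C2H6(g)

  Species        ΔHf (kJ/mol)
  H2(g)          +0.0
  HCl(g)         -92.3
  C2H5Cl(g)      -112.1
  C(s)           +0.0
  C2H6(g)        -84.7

ΔHrxn = 47.2 kJ/mol

Products: 1·(-92.3) + 3/2·(+0.0) + 1/2·(+0.0) + 2·(+0.0) + 1·(-84.7) = -177.0
Reactants: 2·(-112.1) = -224.2
ΔHrxn = (-177.0) − (-224.2) = 47.2 kJ/mol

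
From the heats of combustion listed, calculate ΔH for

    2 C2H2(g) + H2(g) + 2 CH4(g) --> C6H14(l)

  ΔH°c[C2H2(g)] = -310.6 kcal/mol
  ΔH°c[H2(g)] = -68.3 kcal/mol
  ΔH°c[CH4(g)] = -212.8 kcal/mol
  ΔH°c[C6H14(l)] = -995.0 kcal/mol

Using ΔH = Σ nΔHc°(reactants) − Σ nΔHc°(products):
= [2·(-310.6) + 1·(-68.3) + 2·(-212.8)] − [1·(-995.0)]
= -120.1 kcal/mol

ΔH = -120.1 kcal/mol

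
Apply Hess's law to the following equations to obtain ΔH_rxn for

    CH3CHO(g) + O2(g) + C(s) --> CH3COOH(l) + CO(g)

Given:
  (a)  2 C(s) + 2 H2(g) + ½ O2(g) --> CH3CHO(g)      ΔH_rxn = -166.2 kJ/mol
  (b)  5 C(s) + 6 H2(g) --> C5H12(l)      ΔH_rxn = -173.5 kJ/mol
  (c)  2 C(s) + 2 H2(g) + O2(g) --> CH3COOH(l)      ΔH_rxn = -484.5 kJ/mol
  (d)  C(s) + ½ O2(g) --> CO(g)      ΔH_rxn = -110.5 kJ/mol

ΔH_rxn = -428.8 kJ/mol

(a) reversed: +166.2 kJ/mol
(b): not needed.
(c) as written: -484.5 kJ/mol
(d) as written: -110.5 kJ/mol
Since enthalpy is a state function, ΔH_rxn = (-1)·(-166.2) + (1)·(-484.5) + (1)·(-110.5) = -428.8 kJ/mol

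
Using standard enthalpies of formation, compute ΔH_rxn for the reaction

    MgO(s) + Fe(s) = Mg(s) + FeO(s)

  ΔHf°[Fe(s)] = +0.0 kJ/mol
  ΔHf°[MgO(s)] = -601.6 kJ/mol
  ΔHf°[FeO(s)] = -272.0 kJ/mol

ΔH_rxn = 329.6 kJ/mol

Products: 1·(+0.0) + 1·(-272.0) = -272.0
Reactants: 1·(-601.6) + 1·(+0.0) = -601.6
ΔH_rxn = (-272.0) − (-601.6) = 329.6 kJ/mol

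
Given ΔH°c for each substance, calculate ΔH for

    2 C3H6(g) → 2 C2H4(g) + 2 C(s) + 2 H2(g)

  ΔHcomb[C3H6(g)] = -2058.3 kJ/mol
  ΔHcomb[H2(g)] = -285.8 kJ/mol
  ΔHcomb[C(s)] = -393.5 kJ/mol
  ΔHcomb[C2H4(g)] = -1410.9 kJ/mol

Using ΔH = Σ nΔHc°(reactants) − Σ nΔHc°(products):
= [2·(-2058.3)] − [2·(-1410.9) + 2·(-393.5) + 2·(-285.8)]
= 63.8 kJ/mol

ΔH = 63.8 kJ/mol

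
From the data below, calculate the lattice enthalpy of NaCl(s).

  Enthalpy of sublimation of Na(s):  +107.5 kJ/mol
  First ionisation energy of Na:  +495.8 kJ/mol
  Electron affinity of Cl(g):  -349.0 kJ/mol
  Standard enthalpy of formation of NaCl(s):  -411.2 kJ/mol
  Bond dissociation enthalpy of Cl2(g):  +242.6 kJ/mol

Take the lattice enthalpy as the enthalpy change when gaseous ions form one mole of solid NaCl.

ΔHf° = 1·ΔHsub + 1·(ΣIE) + 1/2·D(Cl2) + 1·EA + U
-411.2 = 1·(+107.5) + 1·(+495.8) + 1/2·(+242.6) + 1·(-349.0) + U
U = -411.2 − (+375.6) = -786.8 kJ/mol

U = -786.8 kJ/mol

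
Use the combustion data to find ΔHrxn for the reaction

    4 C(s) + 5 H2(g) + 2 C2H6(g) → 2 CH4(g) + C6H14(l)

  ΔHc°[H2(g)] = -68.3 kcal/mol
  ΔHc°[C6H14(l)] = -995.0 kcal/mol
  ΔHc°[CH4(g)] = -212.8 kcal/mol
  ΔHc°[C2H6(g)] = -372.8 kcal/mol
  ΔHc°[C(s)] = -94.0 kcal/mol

Using ΔH = Σ nΔHc°(reactants) − Σ nΔHc°(products):
= [4·(-94.0) + 5·(-68.3) + 2·(-372.8)] − [2·(-212.8) + 1·(-995.0)]
= -42.5 kcal/mol

ΔHrxn = -42.5 kcal/mol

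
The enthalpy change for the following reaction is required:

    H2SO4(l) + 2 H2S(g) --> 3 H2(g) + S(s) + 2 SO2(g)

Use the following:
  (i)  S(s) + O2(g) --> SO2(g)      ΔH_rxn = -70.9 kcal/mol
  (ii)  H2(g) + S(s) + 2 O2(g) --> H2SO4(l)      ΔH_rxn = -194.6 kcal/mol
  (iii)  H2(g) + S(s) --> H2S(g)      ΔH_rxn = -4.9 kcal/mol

ΔH_rxn = 62.6 kcal/mol

(i) × 2 (×2 to match 2 SO2(g) in the target): (2)·(-70.9) = -141.8 kcal/mol
(ii) reversed (H2SO4(l) must end up as a reactant): +194.6 kcal/mol
(iii) reversed and × 2 (H2S(g) must end up as a reactant; scale by 2 for the 2 H2S(g)): (-2)·(-4.9) = +9.8 kcal/mol
ΔH_rxn = (-141.8) + (+194.6) + (+9.8) = 62.6 kcal/mol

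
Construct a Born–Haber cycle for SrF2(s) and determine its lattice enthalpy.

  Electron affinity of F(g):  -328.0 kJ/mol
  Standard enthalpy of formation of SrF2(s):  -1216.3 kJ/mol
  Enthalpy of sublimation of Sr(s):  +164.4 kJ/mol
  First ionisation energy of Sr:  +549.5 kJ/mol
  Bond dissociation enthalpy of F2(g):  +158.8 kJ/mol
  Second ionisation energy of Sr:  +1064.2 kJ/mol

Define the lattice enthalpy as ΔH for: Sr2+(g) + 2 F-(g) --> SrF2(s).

ΔHf° = 1·ΔHsub + 1·(ΣIE) + 1·D(F2) + 2·EA + U
-1216.3 = 1·(+164.4) + 1·(+1613.7) + 1·(+158.8) + 2·(-328.0) + U
U = -1216.3 − (+1280.9) = -2497.2 kJ/mol

U = -2497.2 kJ/mol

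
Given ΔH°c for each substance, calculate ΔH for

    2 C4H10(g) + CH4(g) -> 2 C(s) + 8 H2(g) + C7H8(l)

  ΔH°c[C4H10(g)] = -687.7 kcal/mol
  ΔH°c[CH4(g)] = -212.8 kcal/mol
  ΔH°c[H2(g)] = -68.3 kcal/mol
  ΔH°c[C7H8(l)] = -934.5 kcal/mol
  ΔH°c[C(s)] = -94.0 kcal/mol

ΔH = 80.7 kcal/mol

With combustion enthalpies, reactants minus products:
= [2·(-687.7) + 1·(-212.8)] − [2·(-94.0) + 8·(-68.3) + 1·(-934.5)]
= 80.7 kcal/mol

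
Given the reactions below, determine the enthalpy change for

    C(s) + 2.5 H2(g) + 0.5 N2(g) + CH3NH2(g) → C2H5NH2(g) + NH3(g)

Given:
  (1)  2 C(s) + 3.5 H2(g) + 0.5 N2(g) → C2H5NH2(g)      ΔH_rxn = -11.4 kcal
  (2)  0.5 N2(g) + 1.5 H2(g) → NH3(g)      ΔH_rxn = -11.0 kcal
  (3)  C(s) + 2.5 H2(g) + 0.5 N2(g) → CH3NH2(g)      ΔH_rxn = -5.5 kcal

ΔH_rxn = -16.9 kcal

(1) as written (C2H5NH2(g) already on the product side): -11.4 kcal
(2) as written (NH3(g) already on the product side): -11.0 kcal
(3) reversed (reverse to put CH3NH2(g) on the reactant side): +5.5 kcal
Since enthalpy is a state function, ΔH_rxn = (1)·(-11.4) + (1)·(-11.0) + (-1)·(-5.5) = -16.9 kcal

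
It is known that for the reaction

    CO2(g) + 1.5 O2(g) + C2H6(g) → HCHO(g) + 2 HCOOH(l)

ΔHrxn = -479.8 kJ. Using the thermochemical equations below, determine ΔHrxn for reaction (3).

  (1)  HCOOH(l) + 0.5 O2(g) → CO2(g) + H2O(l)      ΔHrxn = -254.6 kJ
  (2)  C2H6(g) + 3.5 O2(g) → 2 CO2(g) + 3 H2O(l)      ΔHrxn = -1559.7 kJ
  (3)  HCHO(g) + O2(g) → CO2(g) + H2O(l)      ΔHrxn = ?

(1) reversed and × 2: (-2)·(-254.6) = +509.2 kJ
(2) as written: -1559.7 kJ
(3) reversed: contributes −x
-479.8 = (+509.2) + (-1559.7) − x
x = (-479.8 − (-1050.5)) / (-1) = -570.7 kJ

ΔHrxn = -570.7 kJ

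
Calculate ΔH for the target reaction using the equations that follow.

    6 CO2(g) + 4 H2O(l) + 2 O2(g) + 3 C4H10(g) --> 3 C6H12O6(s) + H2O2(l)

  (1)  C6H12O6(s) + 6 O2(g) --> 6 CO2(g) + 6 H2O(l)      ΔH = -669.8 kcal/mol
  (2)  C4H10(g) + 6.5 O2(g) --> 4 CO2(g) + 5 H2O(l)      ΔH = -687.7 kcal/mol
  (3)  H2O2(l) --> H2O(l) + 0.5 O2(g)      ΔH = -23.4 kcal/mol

ΔH = -30.3 kcal/mol

(1) reversed and × 3 (C6H12O6(s) must end up as a product; ×3 to match 3 C6H12O6(s) in the target): (-3)·(-669.8) = +2009.4 kcal/mol
(2) × 3 (scale by 3 for the 3 C4H10(g)): (3)·(-687.7) = -2063.1 kcal/mol
(3) reversed (H2O2(l) must end up as a product): +23.4 kcal/mol
Combining the equations, ΔH = (+2009.4) + (-2063.1) + (+23.4) = -30.3 kcal/mol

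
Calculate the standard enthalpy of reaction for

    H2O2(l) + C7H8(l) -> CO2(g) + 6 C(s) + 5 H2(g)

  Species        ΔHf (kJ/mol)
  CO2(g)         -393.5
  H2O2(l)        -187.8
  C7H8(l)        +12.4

Products: 1·(-393.5) + 6·(+0.0) + 5·(+0.0) = -393.5
Reactants: 1·(-187.8) + 1·(+12.4) = -175.4
ΔH_rxn = (-393.5) − (-175.4) = -218.1 kJ/mol

ΔH_rxn = -218.1 kJ/mol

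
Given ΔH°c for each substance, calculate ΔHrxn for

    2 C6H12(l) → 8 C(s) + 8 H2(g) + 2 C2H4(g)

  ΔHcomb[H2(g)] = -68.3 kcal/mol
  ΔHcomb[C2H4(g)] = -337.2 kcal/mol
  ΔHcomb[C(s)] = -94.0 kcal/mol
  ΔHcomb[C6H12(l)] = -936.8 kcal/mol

With combustion enthalpies, reactants minus products:
= [2·(-936.8)] − [8·(-94.0) + 8·(-68.3) + 2·(-337.2)]
= 99.2 kcal/mol

ΔHrxn = 99.2 kcal/mol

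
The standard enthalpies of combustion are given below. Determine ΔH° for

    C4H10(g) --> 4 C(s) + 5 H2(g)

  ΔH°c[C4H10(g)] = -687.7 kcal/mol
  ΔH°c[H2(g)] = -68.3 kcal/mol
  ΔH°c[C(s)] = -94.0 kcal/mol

With combustion enthalpies, reactants minus products:
= [1·(-687.7)] − [4·(-94.0) + 5·(-68.3)]
= 29.8 kcal/mol

ΔH° = 29.8 kcal/mol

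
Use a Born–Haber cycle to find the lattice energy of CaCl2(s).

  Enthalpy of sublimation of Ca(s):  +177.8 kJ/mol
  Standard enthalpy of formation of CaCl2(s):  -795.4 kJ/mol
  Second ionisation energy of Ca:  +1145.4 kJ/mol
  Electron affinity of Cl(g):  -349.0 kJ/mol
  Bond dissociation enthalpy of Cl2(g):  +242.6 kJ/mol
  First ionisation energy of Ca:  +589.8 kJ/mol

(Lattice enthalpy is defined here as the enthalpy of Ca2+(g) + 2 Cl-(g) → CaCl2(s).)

U = -2253.0 kJ/mol

ΔHf° = 1·ΔHsub + 1·(ΣIE) + 1·D(Cl2) + 2·EA + U
-795.4 = 1·(+177.8) + 1·(+1735.2) + 1·(+242.6) + 2·(-349.0) + U
U = -795.4 − (+1457.6) = -2253.0 kJ/mol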